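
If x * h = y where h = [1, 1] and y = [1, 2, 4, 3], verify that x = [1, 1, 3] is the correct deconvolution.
Forward-compute [1, 1, 3] * [1, 1]: y[0] = 1×1 = 1; y[1] = 1×1 + 1×1 = 2; y[2] = 1×1 + 3×1 = 4; y[3] = 3×1 = 3 → [1, 2, 4, 3]. Matches given y = [1, 2, 4, 3], so verified.

Verified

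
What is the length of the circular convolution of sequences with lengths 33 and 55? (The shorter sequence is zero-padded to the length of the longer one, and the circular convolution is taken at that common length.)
Circular convolution (zero-padding the shorter input) has length max(m, n) = max(33, 55) = 55

55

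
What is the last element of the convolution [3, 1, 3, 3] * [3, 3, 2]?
Use y[k] = Σ_i a[i]·b[k-i] at k=5. y[5] = 3×2 = 6

6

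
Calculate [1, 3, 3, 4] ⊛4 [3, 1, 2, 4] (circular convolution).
Use y[k] = Σ_j f[j]·g[(k-j) mod 4]. y[0] = 1×3 + 3×4 + 3×2 + 4×1 = 25; y[1] = 1×1 + 3×3 + 3×4 + 4×2 = 30; y[2] = 1×2 + 3×1 + 3×3 + 4×4 = 30; y[3] = 1×4 + 3×2 + 3×1 + 4×3 = 25. Result: [25, 30, 30, 25]

[25, 30, 30, 25]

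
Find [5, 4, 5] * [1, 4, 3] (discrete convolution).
y[0] = 5×1 = 5; y[1] = 5×4 + 4×1 = 24; y[2] = 5×3 + 4×4 + 5×1 = 36; y[3] = 4×3 + 5×4 = 32; y[4] = 5×3 = 15

[5, 24, 36, 32, 15]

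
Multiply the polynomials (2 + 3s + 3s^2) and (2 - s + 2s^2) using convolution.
Ascending coefficients: a = [2, 3, 3], b = [2, -1, 2]. c[0] = 2×2 = 4; c[1] = 2×-1 + 3×2 = 4; c[2] = 2×2 + 3×-1 + 3×2 = 7; c[3] = 3×2 + 3×-1 = 3; c[4] = 3×2 = 6. Result coefficients: [4, 4, 7, 3, 6] → 4 + 4s + 7s^2 + 3s^3 + 6s^4

4 + 4s + 7s^2 + 3s^3 + 6s^4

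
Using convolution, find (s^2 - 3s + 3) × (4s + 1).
Ascending coefficients: a = [3, -3, 1], b = [1, 4]. c[0] = 3×1 = 3; c[1] = 3×4 + -3×1 = 9; c[2] = -3×4 + 1×1 = -11; c[3] = 1×4 = 4. Result coefficients: [3, 9, -11, 4] → 4s^3 - 11s^2 + 9s + 3

4s^3 - 11s^2 + 9s + 3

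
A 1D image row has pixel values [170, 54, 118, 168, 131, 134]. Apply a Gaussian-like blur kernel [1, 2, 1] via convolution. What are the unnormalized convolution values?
Convolve image row [170, 54, 118, 168, 131, 134] with kernel [1, 2, 1]: y[0] = 170×1 = 170; y[1] = 170×2 + 54×1 = 394; y[2] = 170×1 + 54×2 + 118×1 = 396; y[3] = 54×1 + 118×2 + 168×1 = 458; y[4] = 118×1 + 168×2 + 131×1 = 585; y[5] = 168×1 + 131×2 + 134×1 = 564; y[6] = 131×1 + 134×2 = 399; y[7] = 134×1 = 134 → [170, 394, 396, 458, 585, 564, 399, 134]. Normalization factor = sum(kernel) = 4.

[170, 394, 396, 458, 585, 564, 399, 134]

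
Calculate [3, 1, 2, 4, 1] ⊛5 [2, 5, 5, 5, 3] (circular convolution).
Use y[k] = Σ_j a[j]·b[(k-j) mod 5]. y[0] = 3×2 + 1×3 + 2×5 + 4×5 + 1×5 = 44; y[1] = 3×5 + 1×2 + 2×3 + 4×5 + 1×5 = 48; y[2] = 3×5 + 1×5 + 2×2 + 4×3 + 1×5 = 41; y[3] = 3×5 + 1×5 + 2×5 + 4×2 + 1×3 = 41; y[4] = 3×3 + 1×5 + 2×5 + 4×5 + 1×2 = 46. Result: [44, 48, 41, 41, 46]

[44, 48, 41, 41, 46]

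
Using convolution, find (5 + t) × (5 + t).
Ascending coefficients: a = [5, 1], b = [5, 1]. c[0] = 5×5 = 25; c[1] = 5×1 + 1×5 = 10; c[2] = 1×1 = 1. Result coefficients: [25, 10, 1] → 25 + 10t + t^2

25 + 10t + t^2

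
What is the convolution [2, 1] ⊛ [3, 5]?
y[0] = 2×3 = 6; y[1] = 2×5 + 1×3 = 13; y[2] = 1×5 = 5

[6, 13, 5]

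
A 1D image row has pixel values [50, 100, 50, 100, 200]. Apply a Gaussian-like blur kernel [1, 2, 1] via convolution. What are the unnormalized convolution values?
Convolve image row [50, 100, 50, 100, 200] with kernel [1, 2, 1]: y[0] = 50×1 = 50; y[1] = 50×2 + 100×1 = 200; y[2] = 50×1 + 100×2 + 50×1 = 300; y[3] = 100×1 + 50×2 + 100×1 = 300; y[4] = 50×1 + 100×2 + 200×1 = 450; y[5] = 100×1 + 200×2 = 500; y[6] = 200×1 = 200 → [50, 200, 300, 300, 450, 500, 200]. Normalization factor = sum(kernel) = 4.

[50, 200, 300, 300, 450, 500, 200]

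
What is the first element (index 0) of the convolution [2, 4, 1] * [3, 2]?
Use y[k] = Σ_i a[i]·b[k-i] at k=0. y[0] = 2×3 = 6

6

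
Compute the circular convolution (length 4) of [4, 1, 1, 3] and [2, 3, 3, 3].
Use y[k] = Σ_j x[j]·h[(k-j) mod 4]. y[0] = 4×2 + 1×3 + 1×3 + 3×3 = 23; y[1] = 4×3 + 1×2 + 1×3 + 3×3 = 26; y[2] = 4×3 + 1×3 + 1×2 + 3×3 = 26; y[3] = 4×3 + 1×3 + 1×3 + 3×2 = 24. Result: [23, 26, 26, 24]

[23, 26, 26, 24]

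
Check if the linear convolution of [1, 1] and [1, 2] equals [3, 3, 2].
Recompute linear convolution of [1, 1] and [1, 2]: y[0] = 1×1 = 1; y[1] = 1×2 + 1×1 = 3; y[2] = 1×2 = 2 → [1, 3, 2]. Compare to given [3, 3, 2]: they differ at index 0: given 3, correct 1, so answer: No

No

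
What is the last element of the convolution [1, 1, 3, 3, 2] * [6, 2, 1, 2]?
Use y[k] = Σ_i a[i]·b[k-i] at k=7. y[7] = 2×2 = 4

4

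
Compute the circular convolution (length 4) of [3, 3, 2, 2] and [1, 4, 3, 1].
Use y[k] = Σ_j a[j]·b[(k-j) mod 4]. y[0] = 3×1 + 3×1 + 2×3 + 2×4 = 20; y[1] = 3×4 + 3×1 + 2×1 + 2×3 = 23; y[2] = 3×3 + 3×4 + 2×1 + 2×1 = 25; y[3] = 3×1 + 3×3 + 2×4 + 2×1 = 22. Result: [20, 23, 25, 22]

[20, 23, 25, 22]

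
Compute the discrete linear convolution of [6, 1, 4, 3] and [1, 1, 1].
y[0] = 6×1 = 6; y[1] = 6×1 + 1×1 = 7; y[2] = 6×1 + 1×1 + 4×1 = 11; y[3] = 1×1 + 4×1 + 3×1 = 8; y[4] = 4×1 + 3×1 = 7; y[5] = 3×1 = 3

[6, 7, 11, 8, 7, 3]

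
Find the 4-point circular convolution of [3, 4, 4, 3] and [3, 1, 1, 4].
Use y[k] = Σ_j s[j]·t[(k-j) mod 4]. y[0] = 3×3 + 4×4 + 4×1 + 3×1 = 32; y[1] = 3×1 + 4×3 + 4×4 + 3×1 = 34; y[2] = 3×1 + 4×1 + 4×3 + 3×4 = 31; y[3] = 3×4 + 4×1 + 4×1 + 3×3 = 29. Result: [32, 34, 31, 29]

[32, 34, 31, 29]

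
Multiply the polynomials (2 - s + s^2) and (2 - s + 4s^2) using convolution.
Ascending coefficients: a = [2, -1, 1], b = [2, -1, 4]. c[0] = 2×2 = 4; c[1] = 2×-1 + -1×2 = -4; c[2] = 2×4 + -1×-1 + 1×2 = 11; c[3] = -1×4 + 1×-1 = -5; c[4] = 1×4 = 4. Result coefficients: [4, -4, 11, -5, 4] → 4 - 4s + 11s^2 - 5s^3 + 4s^4

4 - 4s + 11s^2 - 5s^3 + 4s^4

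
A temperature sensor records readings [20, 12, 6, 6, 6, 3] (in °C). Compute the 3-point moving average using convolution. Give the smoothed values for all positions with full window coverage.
3-point moving average kernel = [1, 1, 1]. Apply in 'valid' mode (full window coverage): avg[0] = (20 + 12 + 6) / 3 = 12.67; avg[1] = (12 + 6 + 6) / 3 = 8.0; avg[2] = (6 + 6 + 6) / 3 = 6.0; avg[3] = (6 + 6 + 3) / 3 = 5.0. Smoothed values: [12.67, 8.0, 6.0, 5.0]

[12.67, 8.0, 6.0, 5.0]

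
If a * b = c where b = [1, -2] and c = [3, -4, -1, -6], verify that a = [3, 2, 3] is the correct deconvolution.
Forward-compute [3, 2, 3] * [1, -2]: c[0] = 3×1 = 3; c[1] = 3×-2 + 2×1 = -4; c[2] = 2×-2 + 3×1 = -1; c[3] = 3×-2 = -6 → [3, -4, -1, -6]. Matches given c = [3, -4, -1, -6], so verified.

Verified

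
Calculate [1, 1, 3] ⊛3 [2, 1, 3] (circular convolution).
Use y[k] = Σ_j u[j]·v[(k-j) mod 3]. y[0] = 1×2 + 1×3 + 3×1 = 8; y[1] = 1×1 + 1×2 + 3×3 = 12; y[2] = 1×3 + 1×1 + 3×2 = 10. Result: [8, 12, 10]

[8, 12, 10]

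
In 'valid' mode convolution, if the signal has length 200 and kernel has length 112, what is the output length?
'Valid' mode counts only positions where the kernel fully overlaps the signal: m - n + 1 = 200 - 112 + 1 = 89

89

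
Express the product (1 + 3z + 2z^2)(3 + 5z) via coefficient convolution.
Ascending coefficients: a = [1, 3, 2], b = [3, 5]. c[0] = 1×3 = 3; c[1] = 1×5 + 3×3 = 14; c[2] = 3×5 + 2×3 = 21; c[3] = 2×5 = 10. Result coefficients: [3, 14, 21, 10] → 3 + 14z + 21z^2 + 10z^3

3 + 14z + 21z^2 + 10z^3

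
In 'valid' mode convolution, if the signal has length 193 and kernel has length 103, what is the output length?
'Valid' mode counts only positions where the kernel fully overlaps the signal: m - n + 1 = 193 - 103 + 1 = 91

91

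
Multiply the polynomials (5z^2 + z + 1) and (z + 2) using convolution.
Ascending coefficients: a = [1, 1, 5], b = [2, 1]. c[0] = 1×2 = 2; c[1] = 1×1 + 1×2 = 3; c[2] = 1×1 + 5×2 = 11; c[3] = 5×1 = 5. Result coefficients: [2, 3, 11, 5] → 5z^3 + 11z^2 + 3z + 2

5z^3 + 11z^2 + 3z + 2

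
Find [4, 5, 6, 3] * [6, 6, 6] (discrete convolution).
y[0] = 4×6 = 24; y[1] = 4×6 + 5×6 = 54; y[2] = 4×6 + 5×6 + 6×6 = 90; y[3] = 5×6 + 6×6 + 3×6 = 84; y[4] = 6×6 + 3×6 = 54; y[5] = 3×6 = 18

[24, 54, 90, 84, 54, 18]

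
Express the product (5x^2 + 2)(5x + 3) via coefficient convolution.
Ascending coefficients: a = [2, 0, 5], b = [3, 5]. c[0] = 2×3 = 6; c[1] = 2×5 + 0×3 = 10; c[2] = 0×5 + 5×3 = 15; c[3] = 5×5 = 25. Result coefficients: [6, 10, 15, 25] → 25x^3 + 15x^2 + 10x + 6

25x^3 + 15x^2 + 10x + 6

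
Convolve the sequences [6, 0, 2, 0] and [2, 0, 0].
y[0] = 6×2 = 12; y[1] = 6×0 + 0×2 = 0; y[2] = 6×0 + 0×0 + 2×2 = 4; y[3] = 0×0 + 2×0 + 0×2 = 0; y[4] = 2×0 + 0×0 = 0; y[5] = 0×0 = 0

[12, 0, 4, 0, 0, 0]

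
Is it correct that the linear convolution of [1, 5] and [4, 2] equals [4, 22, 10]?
Recompute linear convolution of [1, 5] and [4, 2]: y[0] = 1×4 = 4; y[1] = 1×2 + 5×4 = 22; y[2] = 5×2 = 10 → [4, 22, 10]. Given [4, 22, 10] matches, so answer: Yes

Yes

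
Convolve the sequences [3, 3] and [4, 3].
y[0] = 3×4 = 12; y[1] = 3×3 + 3×4 = 21; y[2] = 3×3 = 9

[12, 21, 9]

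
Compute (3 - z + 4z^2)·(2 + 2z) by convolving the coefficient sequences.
Ascending coefficients: a = [3, -1, 4], b = [2, 2]. c[0] = 3×2 = 6; c[1] = 3×2 + -1×2 = 4; c[2] = -1×2 + 4×2 = 6; c[3] = 4×2 = 8. Result coefficients: [6, 4, 6, 8] → 6 + 4z + 6z^2 + 8z^3

6 + 4z + 6z^2 + 8z^3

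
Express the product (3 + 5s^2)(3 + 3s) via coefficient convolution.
Ascending coefficients: a = [3, 0, 5], b = [3, 3]. c[0] = 3×3 = 9; c[1] = 3×3 + 0×3 = 9; c[2] = 0×3 + 5×3 = 15; c[3] = 5×3 = 15. Result coefficients: [9, 9, 15, 15] → 9 + 9s + 15s^2 + 15s^3

9 + 9s + 15s^2 + 15s^3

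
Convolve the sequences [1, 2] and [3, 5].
y[0] = 1×3 = 3; y[1] = 1×5 + 2×3 = 11; y[2] = 2×5 = 10

[3, 11, 10]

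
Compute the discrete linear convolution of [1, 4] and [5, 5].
y[0] = 1×5 = 5; y[1] = 1×5 + 4×5 = 25; y[2] = 4×5 = 20

[5, 25, 20]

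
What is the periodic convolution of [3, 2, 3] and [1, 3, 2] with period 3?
Use y[k] = Σ_j a[j]·b[(k-j) mod 3]. y[0] = 3×1 + 2×2 + 3×3 = 16; y[1] = 3×3 + 2×1 + 3×2 = 17; y[2] = 3×2 + 2×3 + 3×1 = 15. Result: [16, 17, 15]

[16, 17, 15]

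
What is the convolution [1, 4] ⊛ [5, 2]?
y[0] = 1×5 = 5; y[1] = 1×2 + 4×5 = 22; y[2] = 4×2 = 8

[5, 22, 8]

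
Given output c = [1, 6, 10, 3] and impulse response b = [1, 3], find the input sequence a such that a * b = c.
Deconvolve c=[1, 6, 10, 3] by b=[1, 3]. Since b[0]=1, solve forward: a[0] = c[0] / 1 = 1; a[1] = (c[1] - 1×3) / 1 = 3; a[2] = (c[2] - 3×3) / 1 = 1. So a = [1, 3, 1]. Check by forward convolution: c[0] = 1×1 = 1; c[1] = 1×3 + 3×1 = 6; c[2] = 3×3 + 1×1 = 10; c[3] = 1×3 = 3

[1, 3, 1]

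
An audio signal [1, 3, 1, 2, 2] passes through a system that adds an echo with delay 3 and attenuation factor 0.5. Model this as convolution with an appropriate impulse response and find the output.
Direct-path + delayed-attenuated-path model → impulse response h = [1, 0, 0, 0.5] (1 at lag 0, 0.5 at lag 3). Output y[n] = x[n] + 0.5·x[n - 3] (with x[n] = 0 outside 0..4): y[0] = 1 + 0.5×0 = 1; y[1] = 3 + 0.5×0 = 3; y[2] = 1 + 0.5×0 = 1; y[3] = 2 + 0.5×1 = 2.5; y[4] = 2 + 0.5×3 = 3.5; y[5] = 0 + 0.5×1 = 0.5; y[6] = 0 + 0.5×2 = 1.0; y[7] = 0 + 0.5×2 = 1.0. So y = [1, 3, 1, 2.5, 3.5, 0.5, 1.0, 1.0]

[1, 3, 1, 2.5, 3.5, 0.5, 1.0, 1.0]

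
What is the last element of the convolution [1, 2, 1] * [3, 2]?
Use y[k] = Σ_i a[i]·b[k-i] at k=3. y[3] = 1×2 = 2

2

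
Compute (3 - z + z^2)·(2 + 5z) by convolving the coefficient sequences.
Ascending coefficients: a = [3, -1, 1], b = [2, 5]. c[0] = 3×2 = 6; c[1] = 3×5 + -1×2 = 13; c[2] = -1×5 + 1×2 = -3; c[3] = 1×5 = 5. Result coefficients: [6, 13, -3, 5] → 6 + 13z - 3z^2 + 5z^3

6 + 13z - 3z^2 + 5z^3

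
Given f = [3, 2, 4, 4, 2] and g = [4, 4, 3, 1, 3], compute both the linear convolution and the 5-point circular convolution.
Linear: y_lin[0] = 3×4 = 12; y_lin[1] = 3×4 + 2×4 = 20; y_lin[2] = 3×3 + 2×4 + 4×4 = 33; y_lin[3] = 3×1 + 2×3 + 4×4 + 4×4 = 41; y_lin[4] = 3×3 + 2×1 + 4×3 + 4×4 + 2×4 = 47; y_lin[5] = 2×3 + 4×1 + 4×3 + 2×4 = 30; y_lin[6] = 4×3 + 4×1 + 2×3 = 22; y_lin[7] = 4×3 + 2×1 = 14; y_lin[8] = 2×3 = 6 → [12, 20, 33, 41, 47, 30, 22, 14, 6]. Circular (length 5): y[0] = 3×4 + 2×3 + 4×1 + 4×3 + 2×4 = 42; y[1] = 3×4 + 2×4 + 4×3 + 4×1 + 2×3 = 42; y[2] = 3×3 + 2×4 + 4×4 + 4×3 + 2×1 = 47; y[3] = 3×1 + 2×3 + 4×4 + 4×4 + 2×3 = 47; y[4] = 3×3 + 2×1 + 4×3 + 4×4 + 2×4 = 47 → [42, 42, 47, 47, 47]

Linear: [12, 20, 33, 41, 47, 30, 22, 14, 6], Circular: [42, 42, 47, 47, 47]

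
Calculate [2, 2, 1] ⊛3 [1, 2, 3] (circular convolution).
Use y[k] = Σ_j x[j]·h[(k-j) mod 3]. y[0] = 2×1 + 2×3 + 1×2 = 10; y[1] = 2×2 + 2×1 + 1×3 = 9; y[2] = 2×3 + 2×2 + 1×1 = 11. Result: [10, 9, 11]

[10, 9, 11]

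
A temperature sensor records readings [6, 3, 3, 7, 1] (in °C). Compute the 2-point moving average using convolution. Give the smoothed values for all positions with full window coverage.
2-point moving average kernel = [1, 1]. Apply in 'valid' mode (full window coverage): avg[0] = (6 + 3) / 2 = 4.5; avg[1] = (3 + 3) / 2 = 3.0; avg[2] = (3 + 7) / 2 = 5.0; avg[3] = (7 + 1) / 2 = 4.0. Smoothed values: [4.5, 3.0, 5.0, 4.0]

[4.5, 3.0, 5.0, 4.0]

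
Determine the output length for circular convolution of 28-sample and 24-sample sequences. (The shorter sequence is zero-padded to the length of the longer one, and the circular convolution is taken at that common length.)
Circular convolution (zero-padding the shorter input) has length max(m, n) = max(28, 24) = 28

28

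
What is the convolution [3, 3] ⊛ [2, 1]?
y[0] = 3×2 = 6; y[1] = 3×1 + 3×2 = 9; y[2] = 3×1 = 3

[6, 9, 3]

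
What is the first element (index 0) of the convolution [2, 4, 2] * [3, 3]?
Use y[k] = Σ_i a[i]·b[k-i] at k=0. y[0] = 2×3 = 6

6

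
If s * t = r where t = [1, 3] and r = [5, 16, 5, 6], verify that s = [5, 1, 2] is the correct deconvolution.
Forward-compute [5, 1, 2] * [1, 3]: r[0] = 5×1 = 5; r[1] = 5×3 + 1×1 = 16; r[2] = 1×3 + 2×1 = 5; r[3] = 2×3 = 6 → [5, 16, 5, 6]. Matches given r = [5, 16, 5, 6], so verified.

Verified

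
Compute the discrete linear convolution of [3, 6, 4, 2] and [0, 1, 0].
y[0] = 3×0 = 0; y[1] = 3×1 + 6×0 = 3; y[2] = 3×0 + 6×1 + 4×0 = 6; y[3] = 6×0 + 4×1 + 2×0 = 4; y[4] = 4×0 + 2×1 = 2; y[5] = 2×0 = 0

[0, 3, 6, 4, 2, 0]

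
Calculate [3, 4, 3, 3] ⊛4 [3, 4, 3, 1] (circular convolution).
Use y[k] = Σ_j u[j]·v[(k-j) mod 4]. y[0] = 3×3 + 4×1 + 3×3 + 3×4 = 34; y[1] = 3×4 + 4×3 + 3×1 + 3×3 = 36; y[2] = 3×3 + 4×4 + 3×3 + 3×1 = 37; y[3] = 3×1 + 4×3 + 3×4 + 3×3 = 36. Result: [34, 36, 37, 36]

[34, 36, 37, 36]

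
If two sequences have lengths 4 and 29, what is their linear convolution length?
Linear/full convolution length: m + n - 1 = 4 + 29 - 1 = 32

32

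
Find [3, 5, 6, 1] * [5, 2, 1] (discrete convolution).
y[0] = 3×5 = 15; y[1] = 3×2 + 5×5 = 31; y[2] = 3×1 + 5×2 + 6×5 = 43; y[3] = 5×1 + 6×2 + 1×5 = 22; y[4] = 6×1 + 1×2 = 8; y[5] = 1×1 = 1

[15, 31, 43, 22, 8, 1]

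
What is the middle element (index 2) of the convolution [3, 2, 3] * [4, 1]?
Use y[k] = Σ_i a[i]·b[k-i] at k=2. y[2] = 2×1 + 3×4 = 14

14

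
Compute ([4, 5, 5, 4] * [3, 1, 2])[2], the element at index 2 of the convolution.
Use y[k] = Σ_i a[i]·b[k-i] at k=2. y[2] = 4×2 + 5×1 + 5×3 = 28

28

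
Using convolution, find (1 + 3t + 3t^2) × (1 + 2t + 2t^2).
Ascending coefficients: a = [1, 3, 3], b = [1, 2, 2]. c[0] = 1×1 = 1; c[1] = 1×2 + 3×1 = 5; c[2] = 1×2 + 3×2 + 3×1 = 11; c[3] = 3×2 + 3×2 = 12; c[4] = 3×2 = 6. Result coefficients: [1, 5, 11, 12, 6] → 1 + 5t + 11t^2 + 12t^3 + 6t^4

1 + 5t + 11t^2 + 12t^3 + 6t^4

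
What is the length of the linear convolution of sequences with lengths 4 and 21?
Linear/full convolution length: m + n - 1 = 4 + 21 - 1 = 24

24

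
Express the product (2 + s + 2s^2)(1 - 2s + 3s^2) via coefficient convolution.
Ascending coefficients: a = [2, 1, 2], b = [1, -2, 3]. c[0] = 2×1 = 2; c[1] = 2×-2 + 1×1 = -3; c[2] = 2×3 + 1×-2 + 2×1 = 6; c[3] = 1×3 + 2×-2 = -1; c[4] = 2×3 = 6. Result coefficients: [2, -3, 6, -1, 6] → 2 - 3s + 6s^2 - s^3 + 6s^4

2 - 3s + 6s^2 - s^3 + 6s^4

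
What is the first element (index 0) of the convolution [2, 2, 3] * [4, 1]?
Use y[k] = Σ_i a[i]·b[k-i] at k=0. y[0] = 2×4 = 8

8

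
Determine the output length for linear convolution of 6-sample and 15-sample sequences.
Linear/full convolution length: m + n - 1 = 6 + 15 - 1 = 20

20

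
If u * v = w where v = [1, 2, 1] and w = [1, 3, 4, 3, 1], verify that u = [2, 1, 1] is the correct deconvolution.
Forward-compute [2, 1, 1] * [1, 2, 1]: w[0] = 2×1 = 2; w[1] = 2×2 + 1×1 = 5; w[2] = 2×1 + 1×2 + 1×1 = 5; w[3] = 1×1 + 1×2 = 3; w[4] = 1×1 = 1 → [2, 5, 5, 3, 1]. Does not match given w = [1, 3, 4, 3, 1].

Not verified. [2, 1, 1] * [1, 2, 1] = [2, 5, 5, 3, 1], which differs from [1, 3, 4, 3, 1] at index 0.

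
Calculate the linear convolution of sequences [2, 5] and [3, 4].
y[0] = 2×3 = 6; y[1] = 2×4 + 5×3 = 23; y[2] = 5×4 = 20

[6, 23, 20]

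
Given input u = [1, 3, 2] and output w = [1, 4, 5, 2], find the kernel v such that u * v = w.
Output length 4 = len(u) + len(v) - 1 ⇒ len(v) = 2. Solve v forward using v[k] = (w[k] - Σ_{i≥1} u[i]·v[k-i]) / u[0]: v[0] = w[0] / u[0] = 1 / 1 = 1; v[1] = (w[1] - 3×1) / u[0] = (4 - 3×1) / 1 = 1. So v = [1, 1]. Forward-check [1, 3, 2] * [1, 1]: w[0] = 1×1 = 1; w[1] = 1×1 + 3×1 = 4; w[2] = 3×1 + 2×1 = 5; w[3] = 2×1 = 2 → [1, 4, 5, 2] ✓

[1, 1]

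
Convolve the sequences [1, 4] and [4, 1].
y[0] = 1×4 = 4; y[1] = 1×1 + 4×4 = 17; y[2] = 4×1 = 4

[4, 17, 4]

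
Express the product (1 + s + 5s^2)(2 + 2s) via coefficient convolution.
Ascending coefficients: a = [1, 1, 5], b = [2, 2]. c[0] = 1×2 = 2; c[1] = 1×2 + 1×2 = 4; c[2] = 1×2 + 5×2 = 12; c[3] = 5×2 = 10. Result coefficients: [2, 4, 12, 10] → 2 + 4s + 12s^2 + 10s^3

2 + 4s + 12s^2 + 10s^3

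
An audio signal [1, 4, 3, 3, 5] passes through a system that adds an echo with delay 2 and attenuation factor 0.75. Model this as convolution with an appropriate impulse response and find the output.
Direct-path + delayed-attenuated-path model → impulse response h = [1, 0, 0.75] (1 at lag 0, 0.75 at lag 2). Output y[n] = x[n] + 0.75·x[n - 2] (with x[n] = 0 outside 0..4): y[0] = 1 + 0.75×0 = 1; y[1] = 4 + 0.75×0 = 4; y[2] = 3 + 0.75×1 = 3.75; y[3] = 3 + 0.75×4 = 6.0; y[4] = 5 + 0.75×3 = 7.25; y[5] = 0 + 0.75×3 = 2.25; y[6] = 0 + 0.75×5 = 3.75. So y = [1, 4, 3.75, 6.0, 7.25, 2.25, 3.75]

[1, 4, 3.75, 6.0, 7.25, 2.25, 3.75]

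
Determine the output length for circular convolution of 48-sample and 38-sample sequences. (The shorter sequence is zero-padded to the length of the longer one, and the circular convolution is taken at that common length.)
Circular convolution (zero-padding the shorter input) has length max(m, n) = max(48, 38) = 48

48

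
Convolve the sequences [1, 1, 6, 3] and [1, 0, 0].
y[0] = 1×1 = 1; y[1] = 1×0 + 1×1 = 1; y[2] = 1×0 + 1×0 + 6×1 = 6; y[3] = 1×0 + 6×0 + 3×1 = 3; y[4] = 6×0 + 3×0 = 0; y[5] = 3×0 = 0

[1, 1, 6, 3, 0, 0]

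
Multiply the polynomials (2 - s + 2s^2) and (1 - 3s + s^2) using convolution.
Ascending coefficients: a = [2, -1, 2], b = [1, -3, 1]. c[0] = 2×1 = 2; c[1] = 2×-3 + -1×1 = -7; c[2] = 2×1 + -1×-3 + 2×1 = 7; c[3] = -1×1 + 2×-3 = -7; c[4] = 2×1 = 2. Result coefficients: [2, -7, 7, -7, 2] → 2 - 7s + 7s^2 - 7s^3 + 2s^4

2 - 7s + 7s^2 - 7s^3 + 2s^4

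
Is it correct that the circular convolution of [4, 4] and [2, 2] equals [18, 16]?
Recompute circular convolution of [4, 4] and [2, 2]: y[0] = 4×2 + 4×2 = 16; y[1] = 4×2 + 4×2 = 16 → [16, 16]. Compare to given [18, 16]: they differ at index 0: given 18, correct 16, so answer: No

No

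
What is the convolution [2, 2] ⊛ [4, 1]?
y[0] = 2×4 = 8; y[1] = 2×1 + 2×4 = 10; y[2] = 2×1 = 2

[8, 10, 2]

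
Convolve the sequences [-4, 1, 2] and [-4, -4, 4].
y[0] = -4×-4 = 16; y[1] = -4×-4 + 1×-4 = 12; y[2] = -4×4 + 1×-4 + 2×-4 = -28; y[3] = 1×4 + 2×-4 = -4; y[4] = 2×4 = 8

[16, 12, -28, -4, 8]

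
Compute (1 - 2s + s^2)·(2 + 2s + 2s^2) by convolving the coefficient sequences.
Ascending coefficients: a = [1, -2, 1], b = [2, 2, 2]. c[0] = 1×2 = 2; c[1] = 1×2 + -2×2 = -2; c[2] = 1×2 + -2×2 + 1×2 = 0; c[3] = -2×2 + 1×2 = -2; c[4] = 1×2 = 2. Result coefficients: [2, -2, 0, -2, 2] → 2 - 2s - 2s^3 + 2s^4

2 - 2s - 2s^3 + 2s^4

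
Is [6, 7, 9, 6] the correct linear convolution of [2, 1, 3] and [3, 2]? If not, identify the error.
Recompute linear convolution of [2, 1, 3] and [3, 2]: y[0] = 2×3 = 6; y[1] = 2×2 + 1×3 = 7; y[2] = 1×2 + 3×3 = 11; y[3] = 3×2 = 6 → [6, 7, 11, 6]. Compare to given [6, 7, 9, 6]: they differ at index 2: given 9, correct 11, so answer: No

No. Error at index 2: given 9, correct 11.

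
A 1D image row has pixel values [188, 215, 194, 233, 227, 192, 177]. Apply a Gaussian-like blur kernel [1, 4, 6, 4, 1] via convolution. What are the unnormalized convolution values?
Convolve image row [188, 215, 194, 233, 227, 192, 177] with kernel [1, 4, 6, 4, 1]: y[0] = 188×1 = 188; y[1] = 188×4 + 215×1 = 967; y[2] = 188×6 + 215×4 + 194×1 = 2182; y[3] = 188×4 + 215×6 + 194×4 + 233×1 = 3051; y[4] = 188×1 + 215×4 + 194×6 + 233×4 + 227×1 = 3371; y[5] = 215×1 + 194×4 + 233×6 + 227×4 + 192×1 = 3489; y[6] = 194×1 + 233×4 + 227×6 + 192×4 + 177×1 = 3433; y[7] = 233×1 + 227×4 + 192×6 + 177×4 = 3001; y[8] = 227×1 + 192×4 + 177×6 = 2057; y[9] = 192×1 + 177×4 = 900; y[10] = 177×1 = 177 → [188, 967, 2182, 3051, 3371, 3489, 3433, 3001, 2057, 900, 177]. Normalization factor = sum(kernel) = 16.

[188, 967, 2182, 3051, 3371, 3489, 3433, 3001, 2057, 900, 177]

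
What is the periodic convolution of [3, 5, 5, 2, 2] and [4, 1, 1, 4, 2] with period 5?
Use y[k] = Σ_j f[j]·g[(k-j) mod 5]. y[0] = 3×4 + 5×2 + 5×4 + 2×1 + 2×1 = 46; y[1] = 3×1 + 5×4 + 5×2 + 2×4 + 2×1 = 43; y[2] = 3×1 + 5×1 + 5×4 + 2×2 + 2×4 = 40; y[3] = 3×4 + 5×1 + 5×1 + 2×4 + 2×2 = 34; y[4] = 3×2 + 5×4 + 5×1 + 2×1 + 2×4 = 41. Result: [46, 43, 40, 34, 41]

[46, 43, 40, 34, 41]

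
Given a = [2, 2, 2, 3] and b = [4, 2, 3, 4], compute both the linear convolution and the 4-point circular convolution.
Linear: y_lin[0] = 2×4 = 8; y_lin[1] = 2×2 + 2×4 = 12; y_lin[2] = 2×3 + 2×2 + 2×4 = 18; y_lin[3] = 2×4 + 2×3 + 2×2 + 3×4 = 30; y_lin[4] = 2×4 + 2×3 + 3×2 = 20; y_lin[5] = 2×4 + 3×3 = 17; y_lin[6] = 3×4 = 12 → [8, 12, 18, 30, 20, 17, 12]. Circular (length 4): y[0] = 2×4 + 2×4 + 2×3 + 3×2 = 28; y[1] = 2×2 + 2×4 + 2×4 + 3×3 = 29; y[2] = 2×3 + 2×2 + 2×4 + 3×4 = 30; y[3] = 2×4 + 2×3 + 2×2 + 3×4 = 30 → [28, 29, 30, 30]

Linear: [8, 12, 18, 30, 20, 17, 12], Circular: [28, 29, 30, 30]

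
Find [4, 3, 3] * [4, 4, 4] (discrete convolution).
y[0] = 4×4 = 16; y[1] = 4×4 + 3×4 = 28; y[2] = 4×4 + 3×4 + 3×4 = 40; y[3] = 3×4 + 3×4 = 24; y[4] = 3×4 = 12

[16, 28, 40, 24, 12]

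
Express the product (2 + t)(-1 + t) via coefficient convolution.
Ascending coefficients: a = [2, 1], b = [-1, 1]. c[0] = 2×-1 = -2; c[1] = 2×1 + 1×-1 = 1; c[2] = 1×1 = 1. Result coefficients: [-2, 1, 1] → -2 + t + t^2

-2 + t + t^2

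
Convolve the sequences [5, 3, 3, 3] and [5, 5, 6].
y[0] = 5×5 = 25; y[1] = 5×5 + 3×5 = 40; y[2] = 5×6 + 3×5 + 3×5 = 60; y[3] = 3×6 + 3×5 + 3×5 = 48; y[4] = 3×6 + 3×5 = 33; y[5] = 3×6 = 18

[25, 40, 60, 48, 33, 18]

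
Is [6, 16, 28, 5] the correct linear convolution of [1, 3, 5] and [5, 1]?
Recompute linear convolution of [1, 3, 5] and [5, 1]: y[0] = 1×5 = 5; y[1] = 1×1 + 3×5 = 16; y[2] = 3×1 + 5×5 = 28; y[3] = 5×1 = 5 → [5, 16, 28, 5]. Compare to given [6, 16, 28, 5]: they differ at index 0: given 6, correct 5, so answer: No

No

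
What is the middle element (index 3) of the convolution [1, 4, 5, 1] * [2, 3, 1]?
Use y[k] = Σ_i a[i]·b[k-i] at k=3. y[3] = 4×1 + 5×3 + 1×2 = 21

21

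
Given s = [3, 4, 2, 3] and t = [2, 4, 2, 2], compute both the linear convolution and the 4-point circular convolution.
Linear: y_lin[0] = 3×2 = 6; y_lin[1] = 3×4 + 4×2 = 20; y_lin[2] = 3×2 + 4×4 + 2×2 = 26; y_lin[3] = 3×2 + 4×2 + 2×4 + 3×2 = 28; y_lin[4] = 4×2 + 2×2 + 3×4 = 24; y_lin[5] = 2×2 + 3×2 = 10; y_lin[6] = 3×2 = 6 → [6, 20, 26, 28, 24, 10, 6]. Circular (length 4): y[0] = 3×2 + 4×2 + 2×2 + 3×4 = 30; y[1] = 3×4 + 4×2 + 2×2 + 3×2 = 30; y[2] = 3×2 + 4×4 + 2×2 + 3×2 = 32; y[3] = 3×2 + 4×2 + 2×4 + 3×2 = 28 → [30, 30, 32, 28]

Linear: [6, 20, 26, 28, 24, 10, 6], Circular: [30, 30, 32, 28]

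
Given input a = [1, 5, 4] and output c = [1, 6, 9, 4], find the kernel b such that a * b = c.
Output length 4 = len(a) + len(b) - 1 ⇒ len(b) = 2. Solve b forward using b[k] = (c[k] - Σ_{i≥1} a[i]·b[k-i]) / a[0]: b[0] = c[0] / a[0] = 1 / 1 = 1; b[1] = (c[1] - 5×1) / a[0] = (6 - 5×1) / 1 = 1. So b = [1, 1]. Forward-check [1, 5, 4] * [1, 1]: c[0] = 1×1 = 1; c[1] = 1×1 + 5×1 = 6; c[2] = 5×1 + 4×1 = 9; c[3] = 4×1 = 4 → [1, 6, 9, 4] ✓

[1, 1]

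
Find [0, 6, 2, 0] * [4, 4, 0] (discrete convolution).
y[0] = 0×4 = 0; y[1] = 0×4 + 6×4 = 24; y[2] = 0×0 + 6×4 + 2×4 = 32; y[3] = 6×0 + 2×4 + 0×4 = 8; y[4] = 2×0 + 0×4 = 0; y[5] = 0×0 = 0

[0, 24, 32, 8, 0, 0]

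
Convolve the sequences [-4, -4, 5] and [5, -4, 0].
y[0] = -4×5 = -20; y[1] = -4×-4 + -4×5 = -4; y[2] = -4×0 + -4×-4 + 5×5 = 41; y[3] = -4×0 + 5×-4 = -20; y[4] = 5×0 = 0

[-20, -4, 41, -20, 0]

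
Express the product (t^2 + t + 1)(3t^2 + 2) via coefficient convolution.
Ascending coefficients: a = [1, 1, 1], b = [2, 0, 3]. c[0] = 1×2 = 2; c[1] = 1×0 + 1×2 = 2; c[2] = 1×3 + 1×0 + 1×2 = 5; c[3] = 1×3 + 1×0 = 3; c[4] = 1×3 = 3. Result coefficients: [2, 2, 5, 3, 3] → 3t^4 + 3t^3 + 5t^2 + 2t + 2

3t^4 + 3t^3 + 5t^2 + 2t + 2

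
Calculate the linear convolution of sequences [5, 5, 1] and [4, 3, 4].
y[0] = 5×4 = 20; y[1] = 5×3 + 5×4 = 35; y[2] = 5×4 + 5×3 + 1×4 = 39; y[3] = 5×4 + 1×3 = 23; y[4] = 1×4 = 4

[20, 35, 39, 23, 4]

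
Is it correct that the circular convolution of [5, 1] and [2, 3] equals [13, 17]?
Recompute circular convolution of [5, 1] and [2, 3]: y[0] = 5×2 + 1×3 = 13; y[1] = 5×3 + 1×2 = 17 → [13, 17]. Given [13, 17] matches, so answer: Yes

Yes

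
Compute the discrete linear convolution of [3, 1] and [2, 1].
y[0] = 3×2 = 6; y[1] = 3×1 + 1×2 = 5; y[2] = 1×1 = 1

[6, 5, 1]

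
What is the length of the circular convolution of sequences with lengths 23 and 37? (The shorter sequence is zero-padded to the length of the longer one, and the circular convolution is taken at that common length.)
Circular convolution (zero-padding the shorter input) has length max(m, n) = max(23, 37) = 37

37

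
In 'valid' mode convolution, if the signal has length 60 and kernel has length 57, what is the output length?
'Valid' mode counts only positions where the kernel fully overlaps the signal: m - n + 1 = 60 - 57 + 1 = 4

4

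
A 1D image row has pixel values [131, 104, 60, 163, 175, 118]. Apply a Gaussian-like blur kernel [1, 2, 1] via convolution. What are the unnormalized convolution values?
Convolve image row [131, 104, 60, 163, 175, 118] with kernel [1, 2, 1]: y[0] = 131×1 = 131; y[1] = 131×2 + 104×1 = 366; y[2] = 131×1 + 104×2 + 60×1 = 399; y[3] = 104×1 + 60×2 + 163×1 = 387; y[4] = 60×1 + 163×2 + 175×1 = 561; y[5] = 163×1 + 175×2 + 118×1 = 631; y[6] = 175×1 + 118×2 = 411; y[7] = 118×1 = 118 → [131, 366, 399, 387, 561, 631, 411, 118]. Normalization factor = sum(kernel) = 4.

[131, 366, 399, 387, 561, 631, 411, 118]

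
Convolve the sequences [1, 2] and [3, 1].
y[0] = 1×3 = 3; y[1] = 1×1 + 2×3 = 7; y[2] = 2×1 = 2

[3, 7, 2]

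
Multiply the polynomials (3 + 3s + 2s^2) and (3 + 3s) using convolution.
Ascending coefficients: a = [3, 3, 2], b = [3, 3]. c[0] = 3×3 = 9; c[1] = 3×3 + 3×3 = 18; c[2] = 3×3 + 2×3 = 15; c[3] = 2×3 = 6. Result coefficients: [9, 18, 15, 6] → 9 + 18s + 15s^2 + 6s^3

9 + 18s + 15s^2 + 6s^3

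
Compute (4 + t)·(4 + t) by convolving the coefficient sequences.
Ascending coefficients: a = [4, 1], b = [4, 1]. c[0] = 4×4 = 16; c[1] = 4×1 + 1×4 = 8; c[2] = 1×1 = 1. Result coefficients: [16, 8, 1] → 16 + 8t + t^2

16 + 8t + t^2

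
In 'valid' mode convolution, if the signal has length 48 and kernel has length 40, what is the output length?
'Valid' mode counts only positions where the kernel fully overlaps the signal: m - n + 1 = 48 - 40 + 1 = 9

9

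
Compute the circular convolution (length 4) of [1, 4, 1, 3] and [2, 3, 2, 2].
Use y[k] = Σ_j u[j]·v[(k-j) mod 4]. y[0] = 1×2 + 4×2 + 1×2 + 3×3 = 21; y[1] = 1×3 + 4×2 + 1×2 + 3×2 = 19; y[2] = 1×2 + 4×3 + 1×2 + 3×2 = 22; y[3] = 1×2 + 4×2 + 1×3 + 3×2 = 19. Result: [21, 19, 22, 19]

[21, 19, 22, 19]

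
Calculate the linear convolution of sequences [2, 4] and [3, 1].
y[0] = 2×3 = 6; y[1] = 2×1 + 4×3 = 14; y[2] = 4×1 = 4

[6, 14, 4]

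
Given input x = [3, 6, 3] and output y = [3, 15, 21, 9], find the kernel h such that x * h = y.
Output length 4 = len(x) + len(h) - 1 ⇒ len(h) = 2. Solve h forward using h[k] = (y[k] - Σ_{i≥1} x[i]·h[k-i]) / x[0]: h[0] = y[0] / x[0] = 3 / 3 = 1; h[1] = (y[1] - 6×1) / x[0] = (15 - 6×1) / 3 = 3. So h = [1, 3]. Forward-check [3, 6, 3] * [1, 3]: y[0] = 3×1 = 3; y[1] = 3×3 + 6×1 = 15; y[2] = 6×3 + 3×1 = 21; y[3] = 3×3 = 9 → [3, 15, 21, 9] ✓

[1, 3]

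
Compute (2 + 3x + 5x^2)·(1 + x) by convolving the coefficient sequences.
Ascending coefficients: a = [2, 3, 5], b = [1, 1]. c[0] = 2×1 = 2; c[1] = 2×1 + 3×1 = 5; c[2] = 3×1 + 5×1 = 8; c[3] = 5×1 = 5. Result coefficients: [2, 5, 8, 5] → 2 + 5x + 8x^2 + 5x^3

2 + 5x + 8x^2 + 5x^3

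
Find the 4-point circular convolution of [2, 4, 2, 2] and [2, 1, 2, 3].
Use y[k] = Σ_j s[j]·t[(k-j) mod 4]. y[0] = 2×2 + 4×3 + 2×2 + 2×1 = 22; y[1] = 2×1 + 4×2 + 2×3 + 2×2 = 20; y[2] = 2×2 + 4×1 + 2×2 + 2×3 = 18; y[3] = 2×3 + 4×2 + 2×1 + 2×2 = 20. Result: [22, 20, 18, 20]

[22, 20, 18, 20]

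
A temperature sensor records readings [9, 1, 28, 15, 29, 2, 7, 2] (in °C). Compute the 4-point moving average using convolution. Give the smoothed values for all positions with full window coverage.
4-point moving average kernel = [1, 1, 1, 1]. Apply in 'valid' mode (full window coverage): avg[0] = (9 + 1 + 28 + 15) / 4 = 13.25; avg[1] = (1 + 28 + 15 + 29) / 4 = 18.25; avg[2] = (28 + 15 + 29 + 2) / 4 = 18.5; avg[3] = (15 + 29 + 2 + 7) / 4 = 13.25; avg[4] = (29 + 2 + 7 + 2) / 4 = 10.0. Smoothed values: [13.25, 18.25, 18.5, 13.25, 10.0]

[13.25, 18.25, 18.5, 13.25, 10.0]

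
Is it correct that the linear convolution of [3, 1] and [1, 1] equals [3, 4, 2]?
Recompute linear convolution of [3, 1] and [1, 1]: y[0] = 3×1 = 3; y[1] = 3×1 + 1×1 = 4; y[2] = 1×1 = 1 → [3, 4, 1]. Compare to given [3, 4, 2]: they differ at index 2: given 2, correct 1, so answer: No

No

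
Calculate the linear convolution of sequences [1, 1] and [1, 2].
y[0] = 1×1 = 1; y[1] = 1×2 + 1×1 = 3; y[2] = 1×2 = 2

[1, 3, 2]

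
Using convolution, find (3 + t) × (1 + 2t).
Ascending coefficients: a = [3, 1], b = [1, 2]. c[0] = 3×1 = 3; c[1] = 3×2 + 1×1 = 7; c[2] = 1×2 = 2. Result coefficients: [3, 7, 2] → 3 + 7t + 2t^2

3 + 7t + 2t^2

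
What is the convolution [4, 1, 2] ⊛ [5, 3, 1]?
y[0] = 4×5 = 20; y[1] = 4×3 + 1×5 = 17; y[2] = 4×1 + 1×3 + 2×5 = 17; y[3] = 1×1 + 2×3 = 7; y[4] = 2×1 = 2

[20, 17, 17, 7, 2]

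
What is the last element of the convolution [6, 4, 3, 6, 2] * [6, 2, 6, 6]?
Use y[k] = Σ_i a[i]·b[k-i] at k=7. y[7] = 2×6 = 12

12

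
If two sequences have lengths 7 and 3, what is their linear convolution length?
Linear/full convolution length: m + n - 1 = 7 + 3 - 1 = 9

9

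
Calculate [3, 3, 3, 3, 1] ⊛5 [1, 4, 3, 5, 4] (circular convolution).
Use y[k] = Σ_j f[j]·g[(k-j) mod 5]. y[0] = 3×1 + 3×4 + 3×5 + 3×3 + 1×4 = 43; y[1] = 3×4 + 3×1 + 3×4 + 3×5 + 1×3 = 45; y[2] = 3×3 + 3×4 + 3×1 + 3×4 + 1×5 = 41; y[3] = 3×5 + 3×3 + 3×4 + 3×1 + 1×4 = 43; y[4] = 3×4 + 3×5 + 3×3 + 3×4 + 1×1 = 49. Result: [43, 45, 41, 43, 49]

[43, 45, 41, 43, 49]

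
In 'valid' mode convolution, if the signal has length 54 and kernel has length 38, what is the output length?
'Valid' mode counts only positions where the kernel fully overlaps the signal: m - n + 1 = 54 - 38 + 1 = 17

17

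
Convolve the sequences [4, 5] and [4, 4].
y[0] = 4×4 = 16; y[1] = 4×4 + 5×4 = 36; y[2] = 5×4 = 20

[16, 36, 20]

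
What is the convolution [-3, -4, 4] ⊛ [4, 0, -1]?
y[0] = -3×4 = -12; y[1] = -3×0 + -4×4 = -16; y[2] = -3×-1 + -4×0 + 4×4 = 19; y[3] = -4×-1 + 4×0 = 4; y[4] = 4×-1 = -4

[-12, -16, 19, 4, -4]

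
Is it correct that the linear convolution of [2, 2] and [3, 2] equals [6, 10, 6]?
Recompute linear convolution of [2, 2] and [3, 2]: y[0] = 2×3 = 6; y[1] = 2×2 + 2×3 = 10; y[2] = 2×2 = 4 → [6, 10, 4]. Compare to given [6, 10, 6]: they differ at index 2: given 6, correct 4, so answer: No

No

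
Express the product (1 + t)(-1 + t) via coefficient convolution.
Ascending coefficients: a = [1, 1], b = [-1, 1]. c[0] = 1×-1 = -1; c[1] = 1×1 + 1×-1 = 0; c[2] = 1×1 = 1. Result coefficients: [-1, 0, 1] → -1 + t^2

-1 + t^2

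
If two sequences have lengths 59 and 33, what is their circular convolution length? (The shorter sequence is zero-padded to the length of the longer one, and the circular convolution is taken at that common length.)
Circular convolution (zero-padding the shorter input) has length max(m, n) = max(59, 33) = 59

59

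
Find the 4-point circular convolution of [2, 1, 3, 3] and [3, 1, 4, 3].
Use y[k] = Σ_j s[j]·t[(k-j) mod 4]. y[0] = 2×3 + 1×3 + 3×4 + 3×1 = 24; y[1] = 2×1 + 1×3 + 3×3 + 3×4 = 26; y[2] = 2×4 + 1×1 + 3×3 + 3×3 = 27; y[3] = 2×3 + 1×4 + 3×1 + 3×3 = 22. Result: [24, 26, 27, 22]

[24, 26, 27, 22]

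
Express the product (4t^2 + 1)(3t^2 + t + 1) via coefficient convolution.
Ascending coefficients: a = [1, 0, 4], b = [1, 1, 3]. c[0] = 1×1 = 1; c[1] = 1×1 + 0×1 = 1; c[2] = 1×3 + 0×1 + 4×1 = 7; c[3] = 0×3 + 4×1 = 4; c[4] = 4×3 = 12. Result coefficients: [1, 1, 7, 4, 12] → 12t^4 + 4t^3 + 7t^2 + t + 1

12t^4 + 4t^3 + 7t^2 + t + 1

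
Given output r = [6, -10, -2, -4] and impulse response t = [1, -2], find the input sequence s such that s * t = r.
Deconvolve r=[6, -10, -2, -4] by t=[1, -2]. Since t[0]=1, solve forward: s[0] = r[0] / 1 = 6; s[1] = (r[1] - 6×-2) / 1 = 2; s[2] = (r[2] - 2×-2) / 1 = 2. So s = [6, 2, 2]. Check by forward convolution: r[0] = 6×1 = 6; r[1] = 6×-2 + 2×1 = -10; r[2] = 2×-2 + 2×1 = -2; r[3] = 2×-2 = -4

[6, 2, 2]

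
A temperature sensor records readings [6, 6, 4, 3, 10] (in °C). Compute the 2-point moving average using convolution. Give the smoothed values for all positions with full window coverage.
2-point moving average kernel = [1, 1]. Apply in 'valid' mode (full window coverage): avg[0] = (6 + 6) / 2 = 6.0; avg[1] = (6 + 4) / 2 = 5.0; avg[2] = (4 + 3) / 2 = 3.5; avg[3] = (3 + 10) / 2 = 6.5. Smoothed values: [6.0, 5.0, 3.5, 6.5]

[6.0, 5.0, 3.5, 6.5]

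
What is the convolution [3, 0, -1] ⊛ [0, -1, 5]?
y[0] = 3×0 = 0; y[1] = 3×-1 + 0×0 = -3; y[2] = 3×5 + 0×-1 + -1×0 = 15; y[3] = 0×5 + -1×-1 = 1; y[4] = -1×5 = -5

[0, -3, 15, 1, -5]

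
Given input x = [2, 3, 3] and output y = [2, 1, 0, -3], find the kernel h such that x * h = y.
Output length 4 = len(x) + len(h) - 1 ⇒ len(h) = 2. Solve h forward using h[k] = (y[k] - Σ_{i≥1} x[i]·h[k-i]) / x[0]: h[0] = y[0] / x[0] = 2 / 2 = 1; h[1] = (y[1] - 3×1) / x[0] = (1 - 3×1) / 2 = -1. So h = [1, -1]. Forward-check [2, 3, 3] * [1, -1]: y[0] = 2×1 = 2; y[1] = 2×-1 + 3×1 = 1; y[2] = 3×-1 + 3×1 = 0; y[3] = 3×-1 = -3 → [2, 1, 0, -3] ✓

[1, -1]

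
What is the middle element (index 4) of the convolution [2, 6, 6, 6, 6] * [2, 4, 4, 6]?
Use y[k] = Σ_i a[i]·b[k-i] at k=4. y[4] = 6×6 + 6×4 + 6×4 + 6×2 = 96

96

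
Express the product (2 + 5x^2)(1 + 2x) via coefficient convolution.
Ascending coefficients: a = [2, 0, 5], b = [1, 2]. c[0] = 2×1 = 2; c[1] = 2×2 + 0×1 = 4; c[2] = 0×2 + 5×1 = 5; c[3] = 5×2 = 10. Result coefficients: [2, 4, 5, 10] → 2 + 4x + 5x^2 + 10x^3

2 + 4x + 5x^2 + 10x^3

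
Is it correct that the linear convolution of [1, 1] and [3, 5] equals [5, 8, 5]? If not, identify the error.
Recompute linear convolution of [1, 1] and [3, 5]: y[0] = 1×3 = 3; y[1] = 1×5 + 1×3 = 8; y[2] = 1×5 = 5 → [3, 8, 5]. Compare to given [5, 8, 5]: they differ at index 0: given 5, correct 3, so answer: No

No. Error at index 0: given 5, correct 3.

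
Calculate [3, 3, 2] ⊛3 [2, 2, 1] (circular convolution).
Use y[k] = Σ_j u[j]·v[(k-j) mod 3]. y[0] = 3×2 + 3×1 + 2×2 = 13; y[1] = 3×2 + 3×2 + 2×1 = 14; y[2] = 3×1 + 3×2 + 2×2 = 13. Result: [13, 14, 13]

[13, 14, 13]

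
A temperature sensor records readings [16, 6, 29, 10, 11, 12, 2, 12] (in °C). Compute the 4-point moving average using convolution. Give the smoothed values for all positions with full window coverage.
4-point moving average kernel = [1, 1, 1, 1]. Apply in 'valid' mode (full window coverage): avg[0] = (16 + 6 + 29 + 10) / 4 = 15.25; avg[1] = (6 + 29 + 10 + 11) / 4 = 14.0; avg[2] = (29 + 10 + 11 + 12) / 4 = 15.5; avg[3] = (10 + 11 + 12 + 2) / 4 = 8.75; avg[4] = (11 + 12 + 2 + 12) / 4 = 9.25. Smoothed values: [15.25, 14.0, 15.5, 8.75, 9.25]

[15.25, 14.0, 15.5, 8.75, 9.25]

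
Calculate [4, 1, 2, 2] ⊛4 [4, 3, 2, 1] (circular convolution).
Use y[k] = Σ_j s[j]·t[(k-j) mod 4]. y[0] = 4×4 + 1×1 + 2×2 + 2×3 = 27; y[1] = 4×3 + 1×4 + 2×1 + 2×2 = 22; y[2] = 4×2 + 1×3 + 2×4 + 2×1 = 21; y[3] = 4×1 + 1×2 + 2×3 + 2×4 = 20. Result: [27, 22, 21, 20]

[27, 22, 21, 20]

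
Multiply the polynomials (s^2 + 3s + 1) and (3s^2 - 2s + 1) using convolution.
Ascending coefficients: a = [1, 3, 1], b = [1, -2, 3]. c[0] = 1×1 = 1; c[1] = 1×-2 + 3×1 = 1; c[2] = 1×3 + 3×-2 + 1×1 = -2; c[3] = 3×3 + 1×-2 = 7; c[4] = 1×3 = 3. Result coefficients: [1, 1, -2, 7, 3] → 3s^4 + 7s^3 - 2s^2 + s + 1

3s^4 + 7s^3 - 2s^2 + s + 1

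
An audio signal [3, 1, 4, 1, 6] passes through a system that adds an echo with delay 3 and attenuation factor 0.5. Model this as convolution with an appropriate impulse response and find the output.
Direct-path + delayed-attenuated-path model → impulse response h = [1, 0, 0, 0.5] (1 at lag 0, 0.5 at lag 3). Output y[n] = x[n] + 0.5·x[n - 3] (with x[n] = 0 outside 0..4): y[0] = 3 + 0.5×0 = 3; y[1] = 1 + 0.5×0 = 1; y[2] = 4 + 0.5×0 = 4; y[3] = 1 + 0.5×3 = 2.5; y[4] = 6 + 0.5×1 = 6.5; y[5] = 0 + 0.5×4 = 2.0; y[6] = 0 + 0.5×1 = 0.5; y[7] = 0 + 0.5×6 = 3.0. So y = [3, 1, 4, 2.5, 6.5, 2.0, 0.5, 3.0]

[3, 1, 4, 2.5, 6.5, 2.0, 0.5, 3.0]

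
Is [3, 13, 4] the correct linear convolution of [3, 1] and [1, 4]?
Recompute linear convolution of [3, 1] and [1, 4]: y[0] = 3×1 = 3; y[1] = 3×4 + 1×1 = 13; y[2] = 1×4 = 4 → [3, 13, 4]. Given [3, 13, 4] matches, so answer: Yes

Yes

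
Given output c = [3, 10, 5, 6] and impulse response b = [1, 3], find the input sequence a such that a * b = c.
Deconvolve c=[3, 10, 5, 6] by b=[1, 3]. Since b[0]=1, solve forward: a[0] = c[0] / 1 = 3; a[1] = (c[1] - 3×3) / 1 = 1; a[2] = (c[2] - 1×3) / 1 = 2. So a = [3, 1, 2]. Check by forward convolution: c[0] = 3×1 = 3; c[1] = 3×3 + 1×1 = 10; c[2] = 1×3 + 2×1 = 5; c[3] = 2×3 = 6

[3, 1, 2]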